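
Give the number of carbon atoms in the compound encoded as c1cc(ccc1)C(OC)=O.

The symbol for carbon appears 8 times in the SMILES. Lowercase c denotes aromatic carbon and counts toward C.

8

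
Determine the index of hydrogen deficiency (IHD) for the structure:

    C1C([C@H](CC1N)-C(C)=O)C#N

4

Molecular formula from the SMILES: C8H12N2O.
DoU = (2C + 2 + N − H − X)/2 = (2·8 + 2 + 2 − 12 − 0)/2 = 8/2 = 4.
(Structurally: 1 ring(s) + 3 π bond(s) = 4.)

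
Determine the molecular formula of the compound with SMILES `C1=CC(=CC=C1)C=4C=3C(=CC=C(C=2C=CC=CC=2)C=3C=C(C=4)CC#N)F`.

C24H16FN

Heavy atoms from the SMILES: 24 C, 1 F, 1 N.
Implicit hydrogens by atom environment:
  14 × C (aromatic): 1 H each → 14
  8 × C (aromatic): no H
  1 × C: 2 H
  1 × C: no H
  1 × F: no H
  1 × N: no H
  Total hydrogens = 16.
Molecular formula: C24H16FN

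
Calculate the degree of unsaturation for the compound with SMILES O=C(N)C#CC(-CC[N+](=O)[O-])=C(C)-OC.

Molecular formula from the SMILES: C9H12N2O4.
DoU = (2C + 2 + N − H − X)/2 = (2·9 + 2 + 2 − 12 − 0)/2 = 10/2 = 5.
(Structurally: 0 ring(s) + 5 π bond(s) = 5.)

5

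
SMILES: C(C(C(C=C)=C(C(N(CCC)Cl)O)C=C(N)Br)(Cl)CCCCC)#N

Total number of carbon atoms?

The symbol for carbon appears 17 times in the SMILES. (Cl is a single chlorine, not C + l.)

17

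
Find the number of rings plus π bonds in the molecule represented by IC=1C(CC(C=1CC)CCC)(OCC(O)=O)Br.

3

Molecular formula from the SMILES: C12H18BrIO3.
DoU = (2C + 2 + N − H − X)/2 = (2·12 + 2 + 0 − 18 − 2)/2 = 6/2 = 3.
(Structurally: 1 ring(s) + 2 π bond(s) = 3.)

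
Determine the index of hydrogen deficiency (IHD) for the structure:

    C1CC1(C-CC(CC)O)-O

1

Molecular formula from the SMILES: C8H16O2.
DoU = (2C + 2 + N − H − X)/2 = (2·8 + 2 + 0 − 16 − 0)/2 = 2/2 = 1.
(Structurally: 1 ring(s) + 0 π bond(s) = 1.)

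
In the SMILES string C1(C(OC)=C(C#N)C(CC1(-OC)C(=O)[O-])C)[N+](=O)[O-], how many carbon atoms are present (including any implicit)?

11

The symbol for carbon appears 11 times in the SMILES.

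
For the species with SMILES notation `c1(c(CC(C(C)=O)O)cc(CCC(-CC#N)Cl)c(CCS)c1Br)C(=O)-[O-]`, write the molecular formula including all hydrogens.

C18H20BrClNO4S-

Heavy atoms from the SMILES: 1 Br, 18 C, 1 Cl, 1 N, 4 O, 1 S.
Implicit hydrogens by atom environment:
  6 × C: 2 H each → 12
  5 × C (aromatic): no H
  3 × C: no H
  2 × C: 1 H each → 2
  2 × O: no H
  1 × Br: no H
  1 × C: 3 H
  1 × C (aromatic): 1 H
  1 × Cl: no H
  1 × N: no H
  1 × O: 1 H
  1 × O (charge -1): no H
  1 × S: 1 H
  Total hydrogens = 20.
Net charge -1.
Molecular formula: C18H20BrClNO4S-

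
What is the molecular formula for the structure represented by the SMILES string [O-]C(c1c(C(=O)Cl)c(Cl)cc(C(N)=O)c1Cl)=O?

C9H3Cl3NO4-

Heavy atoms from the SMILES: 9 C, 3 Cl, 1 N, 4 O.
Implicit hydrogens by atom environment:
  5 × C (aromatic): no H
  3 × C: no H
  3 × Cl: no H
  3 × O: no H
  1 × C (aromatic): 1 H
  1 × N: 2 H
  1 × O (charge -1): no H
  Total hydrogens = 3.
Net charge -1.
Molecular formula: C9H3Cl3NO4-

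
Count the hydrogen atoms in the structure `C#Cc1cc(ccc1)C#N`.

Hydrogens are implicit in SMILES; fill each atom to its normal valence:
  4 × C (aromatic): 1 H each → 4
  2 × C (aromatic): no H
  2 × C: no H
  1 × C: 1 H
  1 × N: no H
  Total hydrogens = 5.

5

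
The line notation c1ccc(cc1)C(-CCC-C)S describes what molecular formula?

Heavy atoms from the SMILES: 11 C, 1 S.
Implicit hydrogens by atom environment:
  5 × C (aromatic): 1 H each → 5
  3 × C: 2 H each → 6
  1 × C: 3 H
  1 × C: 1 H
  1 × C (aromatic): no H
  1 × S: 1 H
  Total hydrogens = 16.
Molecular formula: C11H16S

C11H16S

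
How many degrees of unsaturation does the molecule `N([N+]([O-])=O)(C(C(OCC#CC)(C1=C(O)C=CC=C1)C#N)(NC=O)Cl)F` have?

Molecular formula from the SMILES: C14H12ClFN4O5.
DoU = (2C + 2 + N − H − X)/2 = (2·14 + 2 + 4 − 12 − 2)/2 = 20/2 = 10.
(Structurally: 1 ring(s) + 9 π bond(s) = 10.)

10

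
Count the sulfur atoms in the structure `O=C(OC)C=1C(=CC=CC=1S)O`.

1

The symbol for sulfur appears 1 time in the SMILES.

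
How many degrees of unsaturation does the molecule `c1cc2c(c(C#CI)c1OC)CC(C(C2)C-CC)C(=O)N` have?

8

Molecular formula from the SMILES: C17H20INO2.
DoU = (2C + 2 + N − H − X)/2 = (2·17 + 2 + 1 − 20 − 1)/2 = 16/2 = 8.
(Structurally: 2 ring(s) + 6 π bond(s) = 8.)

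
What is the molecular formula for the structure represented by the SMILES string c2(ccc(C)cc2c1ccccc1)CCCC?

Heavy atoms from the SMILES: 17 C.
Implicit hydrogens by atom environment:
  8 × C (aromatic): 1 H each → 8
  4 × C (aromatic): no H
  3 × C: 2 H each → 6
  2 × C: 3 H each → 6
  Total hydrogens = 20.
Molecular formula: C17H20

C17H20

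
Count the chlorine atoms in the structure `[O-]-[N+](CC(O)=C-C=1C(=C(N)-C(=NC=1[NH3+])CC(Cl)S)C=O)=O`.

The symbol for chlorine appears 1 time in the SMILES.

1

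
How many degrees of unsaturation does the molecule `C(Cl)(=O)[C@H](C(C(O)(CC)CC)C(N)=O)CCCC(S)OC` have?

Molecular formula from the SMILES: C14H26ClNO4S.
DoU = (2C + 2 + N − H − X)/2 = (2·14 + 2 + 1 − 26 − 1)/2 = 4/2 = 2.
(Structurally: 0 ring(s) + 2 π bond(s) = 2.)

2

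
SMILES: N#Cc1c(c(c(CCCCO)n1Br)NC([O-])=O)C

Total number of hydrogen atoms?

13

Hydrogens are implicit in SMILES; fill each atom to its normal valence:
  4 × C: 2 H each → 8
  4 × C (aromatic): no H
  2 × C: no H
  1 × Br: no H
  1 × C: 3 H
  1 × N: 1 H
  1 × N (aromatic): no H
  1 × N: no H
  1 × O: 1 H
  1 × O: no H
  1 × O (charge -1): no H
  Total hydrogens = 13.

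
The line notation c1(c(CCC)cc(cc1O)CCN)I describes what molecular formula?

Heavy atoms from the SMILES: 11 C, 1 I, 1 N, 1 O.
Implicit hydrogens by atom environment:
  4 × C: 2 H each → 8
  4 × C (aromatic): no H
  2 × C (aromatic): 1 H each → 2
  1 × C: 3 H
  1 × I: no H
  1 × N: 2 H
  1 × O: 1 H
  Total hydrogens = 16.
Molecular formula: C11H16INO

C11H16INO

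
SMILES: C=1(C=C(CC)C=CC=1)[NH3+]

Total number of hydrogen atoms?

Hydrogens are implicit in SMILES; fill each atom to its normal valence:
  4 × C (aromatic): 1 H each → 4
  2 × C (aromatic): no H
  1 × C: 3 H
  1 × C: 2 H
  1 × N (charge +1): 3 H
  Total hydrogens = 12.

12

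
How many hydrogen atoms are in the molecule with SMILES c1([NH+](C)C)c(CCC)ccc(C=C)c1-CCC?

Hydrogens are implicit in SMILES; fill each atom to its normal valence:
  5 × C: 2 H each → 10
  4 × C: 3 H each → 12
  4 × C (aromatic): no H
  2 × C (aromatic): 1 H each → 2
  1 × C: 1 H
  1 × N (charge +1): 1 H
  Total hydrogens = 26.

26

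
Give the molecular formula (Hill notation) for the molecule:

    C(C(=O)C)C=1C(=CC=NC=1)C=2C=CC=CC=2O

Heavy atoms from the SMILES: 14 C, 1 N, 2 O.
Implicit hydrogens by atom environment:
  7 × C (aromatic): 1 H each → 7
  4 × C (aromatic): no H
  1 × C: 3 H
  1 × C: 2 H
  1 × C: no H
  1 × N (aromatic): no H
  1 × O: 1 H
  1 × O: no H
  Total hydrogens = 13.
Molecular formula: C14H13NO2

C14H13NO2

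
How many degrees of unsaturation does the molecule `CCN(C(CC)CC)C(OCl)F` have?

0

Molecular formula from the SMILES: C8H17ClFNO.
DoU = (2C + 2 + N − H − X)/2 = (2·8 + 2 + 1 − 17 − 2)/2 = 0/2 = 0.
(Structurally: 0 ring(s) + 0 π bond(s) = 0.)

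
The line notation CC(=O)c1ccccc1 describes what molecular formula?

C8H8O

Heavy atoms from the SMILES: 8 C, 1 O.
Implicit hydrogens by atom environment:
  5 × C (aromatic): 1 H each → 5
  1 × C: 3 H
  1 × C (aromatic): no H
  1 × C: no H
  1 × O: no H
  Total hydrogens = 8.
Molecular formula: C8H8O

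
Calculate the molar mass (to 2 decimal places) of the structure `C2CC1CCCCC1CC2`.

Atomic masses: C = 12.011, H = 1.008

Molecular formula: C10H18.
M = 10×12.011 + 18×1.008 = 138.25 g/mol.

138.25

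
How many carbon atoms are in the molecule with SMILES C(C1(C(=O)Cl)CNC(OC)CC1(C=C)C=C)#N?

12

The symbol for carbon appears 12 times in the SMILES. (Cl is a single chlorine, not C + l.)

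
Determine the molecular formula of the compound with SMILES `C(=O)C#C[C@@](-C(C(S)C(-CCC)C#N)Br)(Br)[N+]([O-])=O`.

Heavy atoms from the SMILES: 2 Br, 11 C, 2 N, 3 O, 1 S.
Implicit hydrogens by atom environment:
  4 × C: 1 H each → 4
  4 × C: no H
  2 × Br: no H
  2 × C: 2 H each → 4
  2 × O: no H
  1 × C: 3 H
  1 × N: no H
  1 × N (charge +1): no H
  1 × O (charge -1): no H
  1 × S: 1 H
  Total hydrogens = 12.
Molecular formula: C11H12Br2N2O3S

C11H12Br2N2O3S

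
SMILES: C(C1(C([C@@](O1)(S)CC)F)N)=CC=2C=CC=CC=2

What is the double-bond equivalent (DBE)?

6

Molecular formula from the SMILES: C13H16FNOS.
DoU = (2C + 2 + N − H − X)/2 = (2·13 + 2 + 1 − 16 − 1)/2 = 12/2 = 6.
(Structurally: 2 ring(s) + 4 π bond(s) = 6.)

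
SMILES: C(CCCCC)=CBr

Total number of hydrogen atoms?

Hydrogens are implicit in SMILES; fill each atom to its normal valence:
  4 × C: 2 H each → 8
  2 × C: 1 H each → 2
  1 × Br: no H
  1 × C: 3 H
  Total hydrogens = 13.

13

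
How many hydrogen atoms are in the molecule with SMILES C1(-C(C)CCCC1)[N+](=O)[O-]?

Hydrogens are implicit in SMILES; fill each atom to its normal valence:
  4 × C: 2 H each → 8
  2 × C: 1 H each → 2
  1 × C: 3 H
  1 × N (charge +1): no H
  1 × O: no H
  1 × O (charge -1): no H
  Total hydrogens = 13.

13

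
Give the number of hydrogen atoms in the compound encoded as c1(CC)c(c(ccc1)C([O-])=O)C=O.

Hydrogens are implicit in SMILES; fill each atom to its normal valence:
  3 × C (aromatic): 1 H each → 3
  3 × C (aromatic): no H
  2 × O: no H
  1 × C: 3 H
  1 × C: 2 H
  1 × C: 1 H
  1 × C: no H
  1 × O (charge -1): no H
  Total hydrogens = 9.

9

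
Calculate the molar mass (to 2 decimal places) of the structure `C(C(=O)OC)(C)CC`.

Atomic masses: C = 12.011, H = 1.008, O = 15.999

Molecular formula: C6H12O2.
M = 6×12.011 + 12×1.008 + 2×15.999 = 116.16 g/mol.

116.16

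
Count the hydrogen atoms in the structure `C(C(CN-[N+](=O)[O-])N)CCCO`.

Hydrogens are implicit in SMILES; fill each atom to its normal valence:
  5 × C: 2 H each → 10
  1 × C: 1 H
  1 × N: 2 H
  1 × N: 1 H
  1 × N (charge +1): no H
  1 × O: 1 H
  1 × O: no H
  1 × O (charge -1): no H
  Total hydrogens = 15.

15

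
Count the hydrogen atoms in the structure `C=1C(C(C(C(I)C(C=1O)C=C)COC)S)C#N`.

16

Hydrogens are implicit in SMILES; fill each atom to its normal valence:
  7 × C: 1 H each → 7
  2 × C: 2 H each → 4
  2 × C: no H
  1 × C: 3 H
  1 × I: no H
  1 × N: no H
  1 × O: 1 H
  1 × O: no H
  1 × S: 1 H
  Total hydrogens = 16.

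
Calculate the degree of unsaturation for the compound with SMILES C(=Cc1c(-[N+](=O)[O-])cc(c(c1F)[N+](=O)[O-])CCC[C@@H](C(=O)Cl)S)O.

Molecular formula from the SMILES: C13H12ClFN2O6S.
DoU = (2C + 2 + N − H − X)/2 = (2·13 + 2 + 2 − 12 − 2)/2 = 16/2 = 8.
(Structurally: 1 ring(s) + 7 π bond(s) = 8.)

8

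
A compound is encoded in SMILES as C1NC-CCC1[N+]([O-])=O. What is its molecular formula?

C5H10N2O2

Heavy atoms from the SMILES: 5 C, 2 N, 2 O.
Implicit hydrogens by atom environment:
  4 × C: 2 H each → 8
  1 × C: 1 H
  1 × N: 1 H
  1 × N (charge +1): no H
  1 × O: no H
  1 × O (charge -1): no H
  Total hydrogens = 10.
Molecular formula: C5H10N2O2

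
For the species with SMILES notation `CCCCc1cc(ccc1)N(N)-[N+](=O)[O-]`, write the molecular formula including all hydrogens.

C10H15N3O2

Heavy atoms from the SMILES: 10 C, 3 N, 2 O.
Implicit hydrogens by atom environment:
  4 × C (aromatic): 1 H each → 4
  3 × C: 2 H each → 6
  2 × C (aromatic): no H
  1 × C: 3 H
  1 × N: 2 H
  1 × N: no H
  1 × N (charge +1): no H
  1 × O: no H
  1 × O (charge -1): no H
  Total hydrogens = 15.
Molecular formula: C10H15N3O2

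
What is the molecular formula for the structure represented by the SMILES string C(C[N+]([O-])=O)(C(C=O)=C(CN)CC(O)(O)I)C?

Heavy atoms from the SMILES: 9 C, 1 I, 2 N, 5 O.
Implicit hydrogens by atom environment:
  3 × C: 2 H each → 6
  3 × C: no H
  2 × C: 1 H each → 2
  2 × O: 1 H each → 2
  2 × O: no H
  1 × C: 3 H
  1 × I: no H
  1 × N: 2 H
  1 × N (charge +1): no H
  1 × O (charge -1): no H
  Total hydrogens = 15.
Molecular formula: C9H15IN2O5

C9H15IN2O5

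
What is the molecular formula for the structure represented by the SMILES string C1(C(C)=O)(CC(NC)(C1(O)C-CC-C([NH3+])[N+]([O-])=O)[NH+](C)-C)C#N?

Heavy atoms from the SMILES: 14 C, 5 N, 4 O.
Implicit hydrogens by atom environment:
  5 × C: no H
  4 × C: 3 H each → 12
  4 × C: 2 H each → 8
  2 × O: no H
  1 × C: 1 H
  1 × N (charge +1): 3 H
  1 × N (charge +1): 1 H
  1 × N: 1 H
  1 × N: no H
  1 × N (charge +1): no H
  1 × O: 1 H
  1 × O (charge -1): no H
  Total hydrogens = 27.
Net charge +2.
Molecular formula: [C14H27N5O4]2+

[C14H27N5O4]2+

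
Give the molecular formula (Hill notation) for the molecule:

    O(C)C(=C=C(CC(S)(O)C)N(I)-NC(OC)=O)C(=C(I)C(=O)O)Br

Heavy atoms from the SMILES: 1 Br, 12 C, 2 I, 2 N, 6 O, 1 S.
Implicit hydrogens by atom environment:
  8 × C: no H
  4 × O: no H
  3 × C: 3 H each → 9
  2 × I: no H
  2 × O: 1 H each → 2
  1 × Br: no H
  1 × C: 2 H
  1 × N: 1 H
  1 × N: no H
  1 × S: 1 H
  Total hydrogens = 15.
Molecular formula: C12H15BrI2N2O6S

C12H15BrI2N2O6S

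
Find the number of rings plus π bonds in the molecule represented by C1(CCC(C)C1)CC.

Molecular formula from the SMILES: C8H16.
DoU = (2C + 2 + N − H − X)/2 = (2·8 + 2 + 0 − 16 − 0)/2 = 2/2 = 1.
(Structurally: 1 ring(s) + 0 π bond(s) = 1.)

1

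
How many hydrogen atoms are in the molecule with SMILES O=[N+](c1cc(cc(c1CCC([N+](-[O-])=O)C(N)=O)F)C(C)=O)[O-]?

12

Hydrogens are implicit in SMILES; fill each atom to its normal valence:
  4 × C (aromatic): no H
  4 × O: no H
  2 × C: 2 H each → 4
  2 × C (aromatic): 1 H each → 2
  2 × C: no H
  2 × N (charge +1): no H
  2 × O (charge -1): no H
  1 × C: 3 H
  1 × C: 1 H
  1 × F: no H
  1 × N: 2 H
  Total hydrogens = 12.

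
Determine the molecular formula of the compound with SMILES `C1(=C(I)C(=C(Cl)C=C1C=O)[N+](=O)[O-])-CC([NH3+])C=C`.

Heavy atoms from the SMILES: 11 C, 1 Cl, 1 I, 2 N, 3 O.
Implicit hydrogens by atom environment:
  5 × C (aromatic): no H
  3 × C: 1 H each → 3
  2 × C: 2 H each → 4
  2 × O: no H
  1 × C (aromatic): 1 H
  1 × Cl: no H
  1 × I: no H
  1 × N (charge +1): 3 H
  1 × N (charge +1): no H
  1 × O (charge -1): no H
  Total hydrogens = 11.
Net charge +1.
Molecular formula: C11H11ClIN2O3+

C11H11ClIN2O3+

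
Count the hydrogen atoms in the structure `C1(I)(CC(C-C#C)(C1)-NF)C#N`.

Hydrogens are implicit in SMILES; fill each atom to its normal valence:
  4 × C: no H
  3 × C: 2 H each → 6
  1 × C: 1 H
  1 × F: no H
  1 × I: no H
  1 × N: 1 H
  1 × N: no H
  Total hydrogens = 8.

8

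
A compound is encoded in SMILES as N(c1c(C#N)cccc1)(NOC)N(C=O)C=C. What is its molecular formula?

Heavy atoms from the SMILES: 11 C, 4 N, 2 O.
Implicit hydrogens by atom environment:
  4 × C (aromatic): 1 H each → 4
  3 × N: no H
  2 × C: 1 H each → 2
  2 × C (aromatic): no H
  2 × O: no H
  1 × C: 3 H
  1 × C: 2 H
  1 × C: no H
  1 × N: 1 H
  Total hydrogens = 12.
Molecular formula: C11H12N4O2

C11H12N4O2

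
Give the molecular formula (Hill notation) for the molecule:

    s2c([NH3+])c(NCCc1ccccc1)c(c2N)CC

Heavy atoms from the SMILES: 14 C, 3 N, 1 S.
Implicit hydrogens by atom environment:
  5 × C (aromatic): 1 H each → 5
  5 × C (aromatic): no H
  3 × C: 2 H each → 6
  1 × C: 3 H
  1 × N (charge +1): 3 H
  1 × N: 2 H
  1 × N: 1 H
  1 × S (aromatic): no H
  Total hydrogens = 20.
Net charge +1.
Molecular formula: C14H20N3S+

C14H20N3S+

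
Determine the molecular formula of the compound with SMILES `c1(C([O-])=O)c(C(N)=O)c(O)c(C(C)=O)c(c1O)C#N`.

Heavy atoms from the SMILES: 11 C, 2 N, 6 O.
Implicit hydrogens by atom environment:
  6 × C (aromatic): no H
  4 × C: no H
  3 × O: no H
  2 × O: 1 H each → 2
  1 × C: 3 H
  1 × N: 2 H
  1 × N: no H
  1 × O (charge -1): no H
  Total hydrogens = 7.
Net charge -1.
Molecular formula: C11H7N2O6-

C11H7N2O6-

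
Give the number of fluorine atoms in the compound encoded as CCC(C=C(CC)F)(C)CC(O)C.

1

The symbol for fluorine appears 1 time in the SMILES.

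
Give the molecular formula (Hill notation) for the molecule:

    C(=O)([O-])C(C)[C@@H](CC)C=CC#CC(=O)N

C11H14NO3-

Heavy atoms from the SMILES: 11 C, 1 N, 3 O.
Implicit hydrogens by atom environment:
  4 × C: 1 H each → 4
  4 × C: no H
  2 × C: 3 H each → 6
  2 × O: no H
  1 × C: 2 H
  1 × N: 2 H
  1 × O (charge -1): no H
  Total hydrogens = 14.
Net charge -1.
Molecular formula: C11H14NO3-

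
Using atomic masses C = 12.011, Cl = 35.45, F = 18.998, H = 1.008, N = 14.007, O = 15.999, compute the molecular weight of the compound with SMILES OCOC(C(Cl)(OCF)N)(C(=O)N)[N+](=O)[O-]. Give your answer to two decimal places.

Molecular formula: C5H9ClFN3O6.
M = 5×12.011 + 1×35.45 + 1×18.998 + 9×1.008 + 3×14.007 + 6×15.999 = 261.59 g/mol.

261.59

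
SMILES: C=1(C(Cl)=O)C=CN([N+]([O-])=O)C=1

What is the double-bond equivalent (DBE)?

Molecular formula from the SMILES: C5H3ClN2O3.
DoU = (2C + 2 + N − H − X)/2 = (2·5 + 2 + 2 − 3 − 1)/2 = 10/2 = 5.
(Structurally: 1 ring(s) + 4 π bond(s) = 5.)

5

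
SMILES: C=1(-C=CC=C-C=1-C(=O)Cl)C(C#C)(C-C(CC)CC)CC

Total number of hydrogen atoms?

23

Hydrogens are implicit in SMILES; fill each atom to its normal valence:
  4 × C: 2 H each → 8
  4 × C (aromatic): 1 H each → 4
  3 × C: 3 H each → 9
  3 × C: no H
  2 × C: 1 H each → 2
  2 × C (aromatic): no H
  1 × Cl: no H
  1 × O: no H
  Total hydrogens = 23.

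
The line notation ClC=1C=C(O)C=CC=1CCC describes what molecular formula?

Heavy atoms from the SMILES: 9 C, 1 Cl, 1 O.
Implicit hydrogens by atom environment:
  3 × C (aromatic): 1 H each → 3
  3 × C (aromatic): no H
  2 × C: 2 H each → 4
  1 × C: 3 H
  1 × Cl: no H
  1 × O: 1 H
  Total hydrogens = 11.
Molecular formula: C9H11ClO

C9H11ClO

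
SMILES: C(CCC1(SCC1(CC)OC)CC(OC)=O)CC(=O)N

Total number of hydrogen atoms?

25

Hydrogens are implicit in SMILES; fill each atom to its normal valence:
  7 × C: 2 H each → 14
  4 × C: no H
  4 × O: no H
  3 × C: 3 H each → 9
  1 × N: 2 H
  1 × S: no H
  Total hydrogens = 25.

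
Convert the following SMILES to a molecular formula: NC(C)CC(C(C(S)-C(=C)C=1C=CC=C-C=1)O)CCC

C17H27NOS

Heavy atoms from the SMILES: 17 C, 1 N, 1 O, 1 S.
Implicit hydrogens by atom environment:
  5 × C (aromatic): 1 H each → 5
  4 × C: 2 H each → 8
  4 × C: 1 H each → 4
  2 × C: 3 H each → 6
  1 × C: no H
  1 × C (aromatic): no H
  1 × N: 2 H
  1 × O: 1 H
  1 × S: 1 H
  Total hydrogens = 27.
Molecular formula: C17H27NOS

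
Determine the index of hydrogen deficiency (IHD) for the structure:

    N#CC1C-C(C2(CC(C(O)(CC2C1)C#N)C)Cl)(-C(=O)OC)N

Molecular formula from the SMILES: C15H20ClN3O3.
DoU = (2C + 2 + N − H − X)/2 = (2·15 + 2 + 3 − 20 − 1)/2 = 14/2 = 7.
(Structurally: 2 ring(s) + 5 π bond(s) = 7.)

7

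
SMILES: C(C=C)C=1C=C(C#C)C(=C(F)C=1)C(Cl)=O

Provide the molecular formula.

Heavy atoms from the SMILES: 12 C, 1 Cl, 1 F, 1 O.
Implicit hydrogens by atom environment:
  4 × C (aromatic): no H
  2 × C: 2 H each → 4
  2 × C (aromatic): 1 H each → 2
  2 × C: 1 H each → 2
  2 × C: no H
  1 × Cl: no H
  1 × F: no H
  1 × O: no H
  Total hydrogens = 8.
Molecular formula: C12H8ClFO

C12H8ClFO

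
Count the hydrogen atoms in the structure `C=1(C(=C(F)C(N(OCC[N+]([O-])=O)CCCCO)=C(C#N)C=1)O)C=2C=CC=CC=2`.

Hydrogens are implicit in SMILES; fill each atom to its normal valence:
  6 × C: 2 H each → 12
  6 × C (aromatic): 1 H each → 6
  6 × C (aromatic): no H
  2 × N: no H
  2 × O: 1 H each → 2
  2 × O: no H
  1 × C: no H
  1 × F: no H
  1 × N (charge +1): no H
  1 × O (charge -1): no H
  Total hydrogens = 20.

20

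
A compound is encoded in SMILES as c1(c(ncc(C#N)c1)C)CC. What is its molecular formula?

C9H10N2

Heavy atoms from the SMILES: 9 C, 2 N.
Implicit hydrogens by atom environment:
  3 × C (aromatic): no H
  2 × C: 3 H each → 6
  2 × C (aromatic): 1 H each → 2
  1 × C: 2 H
  1 × C: no H
  1 × N (aromatic): no H
  1 × N: no H
  Total hydrogens = 10.
Molecular formula: C9H10N2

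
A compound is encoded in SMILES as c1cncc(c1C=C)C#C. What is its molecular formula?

C9H7N

Heavy atoms from the SMILES: 9 C, 1 N.
Implicit hydrogens by atom environment:
  3 × C (aromatic): 1 H each → 3
  2 × C: 1 H each → 2
  2 × C (aromatic): no H
  1 × C: 2 H
  1 × C: no H
  1 × N (aromatic): no H
  Total hydrogens = 7.
Molecular formula: C9H7N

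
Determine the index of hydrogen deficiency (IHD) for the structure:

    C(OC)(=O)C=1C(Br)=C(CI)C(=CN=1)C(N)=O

Molecular formula from the SMILES: C9H8BrIN2O3.
DoU = (2C + 2 + N − H − X)/2 = (2·9 + 2 + 2 − 8 − 2)/2 = 12/2 = 6.
(Structurally: 1 ring(s) + 5 π bond(s) = 6.)

6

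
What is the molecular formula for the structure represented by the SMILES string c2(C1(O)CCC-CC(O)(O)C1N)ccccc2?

Heavy atoms from the SMILES: 13 C, 1 N, 3 O.
Implicit hydrogens by atom environment:
  5 × C (aromatic): 1 H each → 5
  4 × C: 2 H each → 8
  3 × O: 1 H each → 3
  2 × C: no H
  1 × C: 1 H
  1 × C (aromatic): no H
  1 × N: 2 H
  Total hydrogens = 19.
Molecular formula: C13H19NO3

C13H19NO3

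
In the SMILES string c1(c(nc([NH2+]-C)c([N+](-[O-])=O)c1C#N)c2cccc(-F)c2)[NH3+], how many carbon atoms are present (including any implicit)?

13

The symbol for carbon appears 13 times in the SMILES. Lowercase c denotes aromatic carbon and counts toward C.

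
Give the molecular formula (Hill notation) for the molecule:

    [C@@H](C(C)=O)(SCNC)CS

C6H13NOS2

Heavy atoms from the SMILES: 6 C, 1 N, 1 O, 2 S.
Implicit hydrogens by atom environment:
  2 × C: 3 H each → 6
  2 × C: 2 H each → 4
  1 × C: 1 H
  1 × C: no H
  1 × N: 1 H
  1 × O: no H
  1 × S: 1 H
  1 × S: no H
  Total hydrogens = 13.
Molecular formula: C6H13NOS2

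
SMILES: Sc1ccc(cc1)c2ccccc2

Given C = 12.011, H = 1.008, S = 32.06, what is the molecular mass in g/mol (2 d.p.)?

186.27

Molecular formula: C12H10S.
M = 12×12.011 + 10×1.008 + 1×32.06 = 186.27 g/mol.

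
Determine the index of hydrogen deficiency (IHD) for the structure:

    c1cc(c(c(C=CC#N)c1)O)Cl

7

Molecular formula from the SMILES: C9H6ClNO.
DoU = (2C + 2 + N − H − X)/2 = (2·9 + 2 + 1 − 6 − 1)/2 = 14/2 = 7.
(Structurally: 1 ring(s) + 6 π bond(s) = 7.)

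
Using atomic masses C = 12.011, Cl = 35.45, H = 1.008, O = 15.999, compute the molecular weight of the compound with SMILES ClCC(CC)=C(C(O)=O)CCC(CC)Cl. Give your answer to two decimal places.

Molecular formula: C11H18Cl2O2.
M = 11×12.011 + 2×35.45 + 18×1.008 + 2×15.999 = 253.16 g/mol.

253.16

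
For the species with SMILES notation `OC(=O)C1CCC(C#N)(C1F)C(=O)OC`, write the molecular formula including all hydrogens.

C9H10FNO4

Heavy atoms from the SMILES: 9 C, 1 F, 1 N, 4 O.
Implicit hydrogens by atom environment:
  4 × C: no H
  3 × O: no H
  2 × C: 2 H each → 4
  2 × C: 1 H each → 2
  1 × C: 3 H
  1 × F: no H
  1 × N: no H
  1 × O: 1 H
  Total hydrogens = 10.
Molecular formula: C9H10FNO4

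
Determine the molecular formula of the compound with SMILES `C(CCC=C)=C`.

C6H10

Heavy atoms from the SMILES: 6 C.
Implicit hydrogens by atom environment:
  4 × C: 2 H each → 8
  2 × C: 1 H each → 2
  Total hydrogens = 10.
Molecular formula: C6H10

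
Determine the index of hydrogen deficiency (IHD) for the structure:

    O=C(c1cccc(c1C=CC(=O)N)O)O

Molecular formula from the SMILES: C10H9NO4.
DoU = (2C + 2 + N − H − X)/2 = (2·10 + 2 + 1 − 9 − 0)/2 = 14/2 = 7.
(Structurally: 1 ring(s) + 6 π bond(s) = 7.)

7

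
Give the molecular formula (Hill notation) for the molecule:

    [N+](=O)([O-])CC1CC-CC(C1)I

C7H12INO2

Heavy atoms from the SMILES: 7 C, 1 I, 1 N, 2 O.
Implicit hydrogens by atom environment:
  5 × C: 2 H each → 10
  2 × C: 1 H each → 2
  1 × I: no H
  1 × N (charge +1): no H
  1 × O: no H
  1 × O (charge -1): no H
  Total hydrogens = 12.
Molecular formula: C7H12INO2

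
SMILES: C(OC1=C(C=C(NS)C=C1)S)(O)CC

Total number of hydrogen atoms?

13

Hydrogens are implicit in SMILES; fill each atom to its normal valence:
  3 × C (aromatic): 1 H each → 3
  3 × C (aromatic): no H
  2 × S: 1 H each → 2
  1 × C: 3 H
  1 × C: 2 H
  1 × C: 1 H
  1 × N: 1 H
  1 × O: 1 H
  1 × O: no H
  Total hydrogens = 13.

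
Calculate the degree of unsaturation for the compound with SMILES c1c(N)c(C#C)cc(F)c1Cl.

6

Molecular formula from the SMILES: C8H5ClFN.
DoU = (2C + 2 + N − H − X)/2 = (2·8 + 2 + 1 − 5 − 2)/2 = 12/2 = 6.
(Structurally: 1 ring(s) + 5 π bond(s) = 6.)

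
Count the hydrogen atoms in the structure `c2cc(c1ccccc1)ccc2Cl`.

Hydrogens are implicit in SMILES; fill each atom to its normal valence:
  9 × C (aromatic): 1 H each → 9
  3 × C (aromatic): no H
  1 × Cl: no H
  Total hydrogens = 9.

9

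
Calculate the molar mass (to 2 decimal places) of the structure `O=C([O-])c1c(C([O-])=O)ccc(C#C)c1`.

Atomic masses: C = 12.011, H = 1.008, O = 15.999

188.14

Molecular formula: [C10H4O4]2-.
M = 10×12.011 + 4×1.008 + 4×15.999 = 188.14 g/mol.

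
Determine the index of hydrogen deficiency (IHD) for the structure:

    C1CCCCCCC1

1

Molecular formula from the SMILES: C8H16.
DoU = (2C + 2 + N − H − X)/2 = (2·8 + 2 + 0 − 16 − 0)/2 = 2/2 = 1.
(Structurally: 1 ring(s) + 0 π bond(s) = 1.)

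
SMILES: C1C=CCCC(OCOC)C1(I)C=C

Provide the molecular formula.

Heavy atoms from the SMILES: 11 C, 1 I, 2 O.
Implicit hydrogens by atom environment:
  5 × C: 2 H each → 10
  4 × C: 1 H each → 4
  2 × O: no H
  1 × C: 3 H
  1 × C: no H
  1 × I: no H
  Total hydrogens = 17.
Molecular formula: C11H17IO2

C11H17IO2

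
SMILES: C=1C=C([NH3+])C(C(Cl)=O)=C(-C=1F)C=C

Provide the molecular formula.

Heavy atoms from the SMILES: 9 C, 1 Cl, 1 F, 1 N, 1 O.
Implicit hydrogens by atom environment:
  4 × C (aromatic): no H
  2 × C (aromatic): 1 H each → 2
  1 × C: 2 H
  1 × C: 1 H
  1 × C: no H
  1 × Cl: no H
  1 × F: no H
  1 × N (charge +1): 3 H
  1 × O: no H
  Total hydrogens = 8.
Net charge +1.
Molecular formula: C9H8ClFNO+

C9H8ClFNO+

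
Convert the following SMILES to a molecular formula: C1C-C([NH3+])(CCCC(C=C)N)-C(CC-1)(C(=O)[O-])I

Heavy atoms from the SMILES: 13 C, 1 I, 2 N, 2 O.
Implicit hydrogens by atom environment:
  8 × C: 2 H each → 16
  3 × C: no H
  2 × C: 1 H each → 2
  1 × I: no H
  1 × N (charge +1): 3 H
  1 × N: 2 H
  1 × O: no H
  1 × O (charge -1): no H
  Total hydrogens = 23.
Molecular formula: C13H23IN2O2

C13H23IN2O2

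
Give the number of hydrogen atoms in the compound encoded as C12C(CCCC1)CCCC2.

18

Hydrogens are implicit in SMILES; fill each atom to its normal valence:
  8 × C: 2 H each → 16
  2 × C: 1 H each → 2
  Total hydrogens = 18.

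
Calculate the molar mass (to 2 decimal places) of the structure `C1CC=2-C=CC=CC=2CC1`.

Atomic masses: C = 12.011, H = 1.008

132.21

Molecular formula: C10H12.
M = 10×12.011 + 12×1.008 = 132.21 g/mol.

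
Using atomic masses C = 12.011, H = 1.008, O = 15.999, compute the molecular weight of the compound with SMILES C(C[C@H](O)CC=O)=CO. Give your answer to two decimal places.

Molecular formula: C6H10O3.
M = 6×12.011 + 10×1.008 + 3×15.999 = 130.14 g/mol.

130.14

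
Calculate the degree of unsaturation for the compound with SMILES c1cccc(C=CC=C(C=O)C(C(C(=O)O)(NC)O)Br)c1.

8

Molecular formula from the SMILES: C15H16BrNO4.
DoU = (2C + 2 + N − H − X)/2 = (2·15 + 2 + 1 − 16 − 1)/2 = 16/2 = 8.
(Structurally: 1 ring(s) + 7 π bond(s) = 8.)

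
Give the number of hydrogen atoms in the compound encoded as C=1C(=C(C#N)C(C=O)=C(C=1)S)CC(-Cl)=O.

6

Hydrogens are implicit in SMILES; fill each atom to its normal valence:
  4 × C (aromatic): no H
  2 × C (aromatic): 1 H each → 2
  2 × C: no H
  2 × O: no H
  1 × C: 2 H
  1 × C: 1 H
  1 × Cl: no H
  1 × N: no H
  1 × S: 1 H
  Total hydrogens = 6.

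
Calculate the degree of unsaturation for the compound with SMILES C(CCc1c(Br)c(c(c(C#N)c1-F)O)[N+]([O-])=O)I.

Molecular formula from the SMILES: C10H7BrFIN2O3.
DoU = (2C + 2 + N − H − X)/2 = (2·10 + 2 + 2 − 7 − 3)/2 = 14/2 = 7.
(Structurally: 1 ring(s) + 6 π bond(s) = 7.)

7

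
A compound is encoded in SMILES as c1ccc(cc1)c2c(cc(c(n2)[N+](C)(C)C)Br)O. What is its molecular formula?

Heavy atoms from the SMILES: 1 Br, 14 C, 2 N, 1 O.
Implicit hydrogens by atom environment:
  6 × C (aromatic): 1 H each → 6
  5 × C (aromatic): no H
  3 × C: 3 H each → 9
  1 × Br: no H
  1 × N (aromatic): no H
  1 × N (charge +1): no H
  1 × O: 1 H
  Total hydrogens = 16.
Net charge +1.
Molecular formula: C14H16BrN2O+

C14H16BrN2O+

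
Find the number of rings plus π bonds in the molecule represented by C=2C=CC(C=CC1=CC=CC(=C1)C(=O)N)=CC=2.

Molecular formula from the SMILES: C15H13NO.
DoU = (2C + 2 + N − H − X)/2 = (2·15 + 2 + 1 − 13 − 0)/2 = 20/2 = 10.
(Structurally: 2 ring(s) + 8 π bond(s) = 10.)

10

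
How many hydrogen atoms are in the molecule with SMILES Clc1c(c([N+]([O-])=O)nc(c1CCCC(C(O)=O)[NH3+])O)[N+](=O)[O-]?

Hydrogens are implicit in SMILES; fill each atom to its normal valence:
  5 × C (aromatic): no H
  3 × C: 2 H each → 6
  3 × O: no H
  2 × N (charge +1): no H
  2 × O: 1 H each → 2
  2 × O (charge -1): no H
  1 × C: 1 H
  1 × C: no H
  1 × Cl: no H
  1 × N (charge +1): 3 H
  1 × N (aromatic): no H
  Total hydrogens = 12.

12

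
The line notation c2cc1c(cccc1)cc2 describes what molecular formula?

C10H8

Heavy atoms from the SMILES: 10 C.
Implicit hydrogens by atom environment:
  8 × C (aromatic): 1 H each → 8
  2 × C (aromatic): no H
  Total hydrogens = 8.
Molecular formula: C10H8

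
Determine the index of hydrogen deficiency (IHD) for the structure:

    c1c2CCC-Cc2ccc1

5

Molecular formula from the SMILES: C10H12.
DoU = (2C + 2 + N − H − X)/2 = (2·10 + 2 + 0 − 12 − 0)/2 = 10/2 = 5.
(Structurally: 2 ring(s) + 3 π bond(s) = 5.)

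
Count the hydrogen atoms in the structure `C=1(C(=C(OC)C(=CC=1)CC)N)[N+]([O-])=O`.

Hydrogens are implicit in SMILES; fill each atom to its normal valence:
  4 × C (aromatic): no H
  2 × C: 3 H each → 6
  2 × C (aromatic): 1 H each → 2
  2 × O: no H
  1 × C: 2 H
  1 × N: 2 H
  1 × N (charge +1): no H
  1 × O (charge -1): no H
  Total hydrogens = 12.

12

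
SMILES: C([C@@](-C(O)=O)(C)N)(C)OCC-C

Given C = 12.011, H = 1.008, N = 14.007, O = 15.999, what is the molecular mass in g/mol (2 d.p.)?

Molecular formula: C8H17NO3.
M = 8×12.011 + 17×1.008 + 1×14.007 + 3×15.999 = 175.23 g/mol.

175.23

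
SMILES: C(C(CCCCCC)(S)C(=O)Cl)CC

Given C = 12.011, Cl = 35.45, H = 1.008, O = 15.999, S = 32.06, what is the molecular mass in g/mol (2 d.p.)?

236.80

Molecular formula: C11H21ClOS.
M = 11×12.011 + 1×35.45 + 21×1.008 + 1×15.999 + 1×32.06 = 236.80 g/mol.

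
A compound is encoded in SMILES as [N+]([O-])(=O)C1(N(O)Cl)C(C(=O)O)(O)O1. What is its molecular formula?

Heavy atoms from the SMILES: 3 C, 1 Cl, 2 N, 7 O.
Implicit hydrogens by atom environment:
  3 × C: no H
  3 × O: 1 H each → 3
  3 × O: no H
  1 × Cl: no H
  1 × N (charge +1): no H
  1 × N: no H
  1 × O (charge -1): no H
  Total hydrogens = 3.
Molecular formula: C3H3ClN2O7

C3H3ClN2O7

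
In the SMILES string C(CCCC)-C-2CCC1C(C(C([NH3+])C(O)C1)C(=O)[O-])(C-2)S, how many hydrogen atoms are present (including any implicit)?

Hydrogens are implicit in SMILES; fill each atom to its normal valence:
  8 × C: 2 H each → 16
  5 × C: 1 H each → 5
  2 × C: no H
  1 × C: 3 H
  1 × N (charge +1): 3 H
  1 × O: 1 H
  1 × O: no H
  1 × O (charge -1): no H
  1 × S: 1 H
  Total hydrogens = 29.

29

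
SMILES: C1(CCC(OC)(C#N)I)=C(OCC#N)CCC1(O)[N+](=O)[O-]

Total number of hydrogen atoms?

Hydrogens are implicit in SMILES; fill each atom to its normal valence:
  6 × C: no H
  5 × C: 2 H each → 10
  3 × O: no H
  2 × N: no H
  1 × C: 3 H
  1 × I: no H
  1 × N (charge +1): no H
  1 × O: 1 H
  1 × O (charge -1): no H
  Total hydrogens = 14.

14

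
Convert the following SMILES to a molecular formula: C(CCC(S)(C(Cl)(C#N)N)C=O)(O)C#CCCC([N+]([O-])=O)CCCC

Heavy atoms from the SMILES: 16 C, 1 Cl, 3 N, 4 O, 1 S.
Implicit hydrogens by atom environment:
  7 × C: 2 H each → 14
  5 × C: no H
  3 × C: 1 H each → 3
  2 × O: no H
  1 × C: 3 H
  1 × Cl: no H
  1 × N: 2 H
  1 × N: no H
  1 × N (charge +1): no H
  1 × O: 1 H
  1 × O (charge -1): no H
  1 × S: 1 H
  Total hydrogens = 24.
Molecular formula: C16H24ClN3O4S

C16H24ClN3O4S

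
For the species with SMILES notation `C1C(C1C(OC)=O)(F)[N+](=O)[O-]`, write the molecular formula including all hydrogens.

C5H6FNO4

Heavy atoms from the SMILES: 5 C, 1 F, 1 N, 4 O.
Implicit hydrogens by atom environment:
  3 × O: no H
  2 × C: no H
  1 × C: 3 H
  1 × C: 2 H
  1 × C: 1 H
  1 × F: no H
  1 × N (charge +1): no H
  1 × O (charge -1): no H
  Total hydrogens = 6.
Molecular formula: C5H6FNO4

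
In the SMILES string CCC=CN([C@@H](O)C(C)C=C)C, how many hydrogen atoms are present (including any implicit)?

19

Hydrogens are implicit in SMILES; fill each atom to its normal valence:
  5 × C: 1 H each → 5
  3 × C: 3 H each → 9
  2 × C: 2 H each → 4
  1 × N: no H
  1 × O: 1 H
  Total hydrogens = 19.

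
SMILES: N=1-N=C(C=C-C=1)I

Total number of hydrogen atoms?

Hydrogens are implicit in SMILES; fill each atom to its normal valence:
  3 × C (aromatic): 1 H each → 3
  2 × N (aromatic): no H
  1 × C (aromatic): no H
  1 × I: no H
  Total hydrogens = 3.

3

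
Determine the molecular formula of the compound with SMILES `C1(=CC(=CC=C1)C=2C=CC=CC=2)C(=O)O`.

Heavy atoms from the SMILES: 13 C, 2 O.
Implicit hydrogens by atom environment:
  9 × C (aromatic): 1 H each → 9
  3 × C (aromatic): no H
  1 × C: no H
  1 × O: 1 H
  1 × O: no H
  Total hydrogens = 10.
Molecular formula: C13H10O2

C13H10O2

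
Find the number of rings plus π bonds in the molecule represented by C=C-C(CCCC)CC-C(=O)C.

2

Molecular formula from the SMILES: C11H20O.
DoU = (2C + 2 + N − H − X)/2 = (2·11 + 2 + 0 − 20 − 0)/2 = 4/2 = 2.
(Structurally: 0 ring(s) + 2 π bond(s) = 2.)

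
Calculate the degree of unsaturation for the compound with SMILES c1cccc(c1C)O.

4

Molecular formula from the SMILES: C7H8O.
DoU = (2C + 2 + N − H − X)/2 = (2·7 + 2 + 0 − 8 − 0)/2 = 8/2 = 4.
(Structurally: 1 ring(s) + 3 π bond(s) = 4.)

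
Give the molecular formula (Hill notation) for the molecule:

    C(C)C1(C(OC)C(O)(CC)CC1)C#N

Heavy atoms from the SMILES: 11 C, 1 N, 2 O.
Implicit hydrogens by atom environment:
  4 × C: 2 H each → 8
  3 × C: 3 H each → 9
  3 × C: no H
  1 × C: 1 H
  1 × N: no H
  1 × O: 1 H
  1 × O: no H
  Total hydrogens = 19.
Molecular formula: C11H19NO2

C11H19NO2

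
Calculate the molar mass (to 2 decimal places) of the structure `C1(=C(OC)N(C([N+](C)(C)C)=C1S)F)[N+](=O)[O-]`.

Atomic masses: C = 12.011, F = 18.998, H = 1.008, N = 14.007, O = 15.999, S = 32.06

250.27

Molecular formula: C8H13FN3O3S+.
M = 8×12.011 + 1×18.998 + 13×1.008 + 3×14.007 + 3×15.999 + 1×32.06 = 250.27 g/mol.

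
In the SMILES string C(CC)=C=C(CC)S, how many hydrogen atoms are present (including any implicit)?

Hydrogens are implicit in SMILES; fill each atom to its normal valence:
  2 × C: 3 H each → 6
  2 × C: 2 H each → 4
  2 × C: no H
  1 × C: 1 H
  1 × S: 1 H
  Total hydrogens = 12.

12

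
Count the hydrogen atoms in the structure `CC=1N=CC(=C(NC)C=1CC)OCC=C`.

Hydrogens are implicit in SMILES; fill each atom to its normal valence:
  4 × C (aromatic): no H
  3 × C: 3 H each → 9
  3 × C: 2 H each → 6
  1 × C (aromatic): 1 H
  1 × C: 1 H
  1 × N: 1 H
  1 × N (aromatic): no H
  1 × O: no H
  Total hydrogens = 18.

18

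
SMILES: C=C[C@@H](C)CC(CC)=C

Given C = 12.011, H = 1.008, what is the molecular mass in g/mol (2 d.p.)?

Molecular formula: C9H16.
M = 9×12.011 + 16×1.008 = 124.23 g/mol.

124.23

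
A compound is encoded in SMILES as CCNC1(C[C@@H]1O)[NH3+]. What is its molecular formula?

Heavy atoms from the SMILES: 5 C, 2 N, 1 O.
Implicit hydrogens by atom environment:
  2 × C: 2 H each → 4
  1 × C: 3 H
  1 × C: 1 H
  1 × C: no H
  1 × N (charge +1): 3 H
  1 × N: 1 H
  1 × O: 1 H
  Total hydrogens = 13.
Net charge +1.
Molecular formula: C5H13N2O+

C5H13N2O+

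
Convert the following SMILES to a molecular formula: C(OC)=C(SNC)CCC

Heavy atoms from the SMILES: 7 C, 1 N, 1 O, 1 S.
Implicit hydrogens by atom environment:
  3 × C: 3 H each → 9
  2 × C: 2 H each → 4
  1 × C: 1 H
  1 × C: no H
  1 × N: 1 H
  1 × O: no H
  1 × S: no H
  Total hydrogens = 15.
Molecular formula: C7H15NOS

C7H15NOS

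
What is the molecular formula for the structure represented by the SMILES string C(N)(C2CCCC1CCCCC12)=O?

C11H19NO

Heavy atoms from the SMILES: 11 C, 1 N, 1 O.
Implicit hydrogens by atom environment:
  7 × C: 2 H each → 14
  3 × C: 1 H each → 3
  1 × C: no H
  1 × N: 2 H
  1 × O: no H
  Total hydrogens = 19.
Molecular formula: C11H19NO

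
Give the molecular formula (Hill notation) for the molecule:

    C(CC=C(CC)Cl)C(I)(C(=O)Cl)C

C9H13Cl2IO

Heavy atoms from the SMILES: 9 C, 2 Cl, 1 I, 1 O.
Implicit hydrogens by atom environment:
  3 × C: 2 H each → 6
  3 × C: no H
  2 × C: 3 H each → 6
  2 × Cl: no H
  1 × C: 1 H
  1 × I: no H
  1 × O: no H
  Total hydrogens = 13.
Molecular formula: C9H13Cl2IO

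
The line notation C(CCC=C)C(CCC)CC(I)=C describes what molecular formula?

Heavy atoms from the SMILES: 12 C, 1 I.
Implicit hydrogens by atom environment:
  8 × C: 2 H each → 16
  2 × C: 1 H each → 2
  1 × C: 3 H
  1 × C: no H
  1 × I: no H
  Total hydrogens = 21.
Molecular formula: C12H21I

C12H21I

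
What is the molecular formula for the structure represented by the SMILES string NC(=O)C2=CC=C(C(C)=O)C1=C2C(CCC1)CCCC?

C17H23NO2

Heavy atoms from the SMILES: 17 C, 1 N, 2 O.
Implicit hydrogens by atom environment:
  6 × C: 2 H each → 12
  4 × C (aromatic): no H
  2 × C: 3 H each → 6
  2 × C (aromatic): 1 H each → 2
  2 × C: no H
  2 × O: no H
  1 × C: 1 H
  1 × N: 2 H
  Total hydrogens = 23.
Molecular formula: C17H23NO2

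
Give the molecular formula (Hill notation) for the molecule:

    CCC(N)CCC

Heavy atoms from the SMILES: 6 C, 1 N.
Implicit hydrogens by atom environment:
  3 × C: 2 H each → 6
  2 × C: 3 H each → 6
  1 × C: 1 H
  1 × N: 2 H
  Total hydrogens = 15.
Molecular formula: C6H15N

C6H15N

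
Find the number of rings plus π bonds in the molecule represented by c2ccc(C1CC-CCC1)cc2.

Molecular formula from the SMILES: C12H16.
DoU = (2C + 2 + N − H − X)/2 = (2·12 + 2 + 0 − 16 − 0)/2 = 10/2 = 5.
(Structurally: 2 ring(s) + 3 π bond(s) = 5.)

5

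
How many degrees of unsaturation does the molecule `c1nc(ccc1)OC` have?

Molecular formula from the SMILES: C6H7NO.
DoU = (2C + 2 + N − H − X)/2 = (2·6 + 2 + 1 − 7 − 0)/2 = 8/2 = 4.
(Structurally: 1 ring(s) + 3 π bond(s) = 4.)

4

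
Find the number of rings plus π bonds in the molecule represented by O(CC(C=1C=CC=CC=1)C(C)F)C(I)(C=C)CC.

Molecular formula from the SMILES: C15H20FIO.
DoU = (2C + 2 + N − H − X)/2 = (2·15 + 2 + 0 − 20 − 2)/2 = 10/2 = 5.
(Structurally: 1 ring(s) + 4 π bond(s) = 5.)

5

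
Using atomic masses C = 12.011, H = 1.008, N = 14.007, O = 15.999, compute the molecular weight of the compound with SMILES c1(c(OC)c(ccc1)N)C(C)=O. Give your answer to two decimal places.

165.19

Molecular formula: C9H11NO2.
M = 9×12.011 + 11×1.008 + 1×14.007 + 2×15.999 = 165.19 g/mol.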